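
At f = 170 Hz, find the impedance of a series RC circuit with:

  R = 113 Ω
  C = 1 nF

Step 1 — Angular frequency: ω = 2π·f = 2π·170 = 1068 rad/s.
Step 2 — Component impedances:
  R: Z = R = 113 Ω
  C: Z = 1/(jωC) = -j/(ω·C) = 0 - j9.362e+05 Ω
Step 3 — Series combination: Z_total = R + C = 113 - j9.362e+05 Ω = 9.362e+05∠-90.0° Ω.

Z = 113 - j9.362e+05 Ω = 9.362e+05∠-90.0° Ω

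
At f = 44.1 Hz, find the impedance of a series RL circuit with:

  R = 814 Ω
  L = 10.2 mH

Step 1 — Angular frequency: ω = 2π·f = 2π·44.1 = 277.1 rad/s.
Step 2 — Component impedances:
  R: Z = R = 814 Ω
  L: Z = jωL = j·277.1·0.0102 = 0 + j2.826 Ω
Step 3 — Series combination: Z_total = R + L = 814 + j2.826 Ω = 814∠0.2° Ω.

Z = 814 + j2.826 Ω = 814∠0.2° Ω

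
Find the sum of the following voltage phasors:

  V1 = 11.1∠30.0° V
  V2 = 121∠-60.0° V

Step 1 — Convert each phasor to rectangular form:
  V1 = 11.1·(cos(30.0°) + j·sin(30.0°)) = 9.613 + j5.55 V
  V2 = 121·(cos(-60.0°) + j·sin(-60.0°)) = 60.5 - j104.8 V
Step 2 — Sum components: V_total = 70.11 - j99.24 V.
Step 3 — Convert to polar: |V_total| = 121.5 V, ∠V_total = -54.8°.

V_total = 121.5∠-54.8° V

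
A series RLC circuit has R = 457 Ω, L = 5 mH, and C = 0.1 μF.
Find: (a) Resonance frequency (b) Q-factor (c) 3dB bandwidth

Step 1 — Resonance: ω₀ = 1/√(LC) = 1/√(0.005·1e-07) = 4.472e+04 rad/s.
Step 2 — f₀ = ω₀/(2π) = 7118 Hz.
Step 3 — Series Q: Q = ω₀L/R = 4.472e+04·0.005/457 = 0.4893.
Step 4 — Bandwidth: Δω = ω₀/Q = 9.14e+04 rad/s; BW = Δω/(2π) = 1.455e+04 Hz.

(a) f₀ = 7118 Hz  (b) Q = 0.4893  (c) BW = 1.455e+04 Hz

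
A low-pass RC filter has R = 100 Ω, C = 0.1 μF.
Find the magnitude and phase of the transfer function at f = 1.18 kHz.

Step 1 — Angular frequency: ω = 2π·1180 = 7414 rad/s.
Step 2 — Transfer function: H(jω) = 1/(1 + jωRC).
Step 3 — Denominator: 1 + jωRC = 1 + j·7414·100·1e-07 = 1 + j0.07414.
Step 4 — H = 0.9945 - j0.07374.
Step 5 — Magnitude: |H| = 0.9973 (-0.0 dB); phase: φ = -4.2°.

|H| = 0.9973 (-0.0 dB), φ = -4.2°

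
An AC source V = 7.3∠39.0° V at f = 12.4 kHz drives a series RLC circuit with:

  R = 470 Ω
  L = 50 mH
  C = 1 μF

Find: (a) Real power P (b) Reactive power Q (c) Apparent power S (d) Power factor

Step 1 — Angular frequency: ω = 2π·f = 2π·1.24e+04 = 7.791e+04 rad/s.
Step 2 — Component impedances:
  R: Z = R = 470 Ω
  L: Z = jωL = j·7.791e+04·0.05 = 0 + j3896 Ω
  C: Z = 1/(jωC) = -j/(ω·C) = 0 - j12.84 Ω
Step 3 — Series combination: Z_total = R + L + C = 470 + j3883 Ω = 3911∠83.1° Ω.
Step 4 — Source phasor: V = 7.3∠39.0° V = 5.673 + j4.594 V.
Step 5 — Current: I = V / Z = 0.00134 - j0.001299 A = 0.001866∠-44.1° A.
Step 6 — Complex power: S = V·I* = 0.001637 + j0.01353 VA.
Step 7 — Real power: P = Re(S) = 0.001637 W.
Step 8 — Reactive power: Q = Im(S) = 0.01353 VAR.
Step 9 — Apparent power: |S| = 0.01363 VA.
Step 10 — Power factor: PF = P/|S| = 0.1202 (lagging).

(a) P = 0.001637 W  (b) Q = 0.01353 VAR  (c) S = 0.01363 VA  (d) PF = 0.1202 (lagging)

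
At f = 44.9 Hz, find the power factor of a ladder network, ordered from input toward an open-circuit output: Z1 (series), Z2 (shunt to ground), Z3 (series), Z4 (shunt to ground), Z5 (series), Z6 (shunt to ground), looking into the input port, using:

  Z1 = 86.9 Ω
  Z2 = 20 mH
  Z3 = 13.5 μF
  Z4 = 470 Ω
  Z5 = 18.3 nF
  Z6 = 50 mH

Step 1 — Angular frequency: ω = 2π·f = 2π·44.9 = 282.1 rad/s.
Step 2 — Component impedances:
  Z1: Z = R = 86.9 Ω
  Z2: Z = jωL = j·282.1·0.02 = 0 + j5.642 Ω
  Z3: Z = 1/(jωC) = -j/(ω·C) = 0 - j262.6 Ω
  Z4: Z = R = 470 Ω
  Z5: Z = 1/(jωC) = -j/(ω·C) = 0 - j1.937e+05 Ω
  Z6: Z = jωL = j·282.1·0.05 = 0 + j14.11 Ω
Step 3 — Ladder network (open output): work backward from the far end, alternating series and parallel combinations. Z_in = 86.95 + j5.671 Ω = 87.14∠3.7° Ω.
Step 4 — Power factor: PF = cos(φ) = Re(Z)/|Z| = 86.952/87.137 = 0.9979.
Step 5 — Type: Im(Z) = 5.671 ⇒ lagging (phase φ = 3.7°).

PF = 0.9979 (lagging, φ = 3.7°)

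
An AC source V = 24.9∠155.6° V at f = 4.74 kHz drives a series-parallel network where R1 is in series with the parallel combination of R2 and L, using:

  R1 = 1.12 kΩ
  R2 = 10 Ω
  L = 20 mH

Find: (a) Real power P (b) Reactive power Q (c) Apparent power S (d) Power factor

Step 1 — Angular frequency: ω = 2π·f = 2π·4740 = 2.978e+04 rad/s.
Step 2 — Component impedances:
  R1: Z = R = 1120 Ω
  R2: Z = R = 10 Ω
  L: Z = jωL = j·2.978e+04·0.02 = 0 + j595.6 Ω
Step 3 — Parallel branch: R2 || L = 1/(1/R2 + 1/L) = 9.997 + j0.1678 Ω.
Step 4 — Series with R1: Z_total = R1 + (R2 || L) = 1130 + j0.1678 Ω = 1130∠0.0° Ω.
Step 5 — Source phasor: V = 24.9∠155.6° V = -22.68 + j10.29 V.
Step 6 — Current: I = V / Z = -0.02007 + j0.009106 A = 0.02204∠155.6° A.
Step 7 — Complex power: S = V·I* = 0.5487 + j8.15e-05 VA.
Step 8 — Real power: P = Re(S) = 0.5487 W.
Step 9 — Reactive power: Q = Im(S) = 8.15e-05 VAR.
Step 10 — Apparent power: |S| = 0.5487 VA.
Step 11 — Power factor: PF = P/|S| = 1 (lagging).

(a) P = 0.5487 W  (b) Q = 8.15e-05 VAR  (c) S = 0.5487 VA  (d) PF = 1 (lagging)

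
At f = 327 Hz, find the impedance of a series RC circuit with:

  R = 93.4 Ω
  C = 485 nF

Step 1 — Angular frequency: ω = 2π·f = 2π·327 = 2055 rad/s.
Step 2 — Component impedances:
  R: Z = R = 93.4 Ω
  C: Z = 1/(jωC) = -j/(ω·C) = 0 - j1004 Ω
Step 3 — Series combination: Z_total = R + C = 93.4 - j1004 Ω = 1008∠-84.7° Ω.

Z = 93.4 - j1004 Ω = 1008∠-84.7° Ω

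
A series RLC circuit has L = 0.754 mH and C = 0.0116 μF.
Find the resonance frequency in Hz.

Step 1 — Resonance condition Im(Z)=0 gives ω₀ = 1/√(LC).
Step 2 — ω₀ = 1/√(0.000754·1.16e-08) = 3.381e+05 rad/s.
Step 3 — f₀ = ω₀/(2π) = 5.382e+04 Hz.

f₀ = 5.382e+04 Hz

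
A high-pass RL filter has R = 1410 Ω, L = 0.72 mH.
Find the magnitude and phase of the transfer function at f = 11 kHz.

Step 1 — Angular frequency: ω = 2π·1.1e+04 = 6.912e+04 rad/s.
Step 2 — Transfer function: H(jω) = jωL/(R + jωL).
Step 3 — Numerator jωL = j·49.76; denominator R + jωL = 1410 + j49.76.
Step 4 — H = 0.001244 + j0.03525.
Step 5 — Magnitude: |H| = 0.03527 (-29.1 dB); phase: φ = 88.0°.

|H| = 0.03527 (-29.1 dB), φ = 88.0°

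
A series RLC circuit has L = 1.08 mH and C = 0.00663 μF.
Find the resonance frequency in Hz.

Step 1 — Resonance condition Im(Z)=0 gives ω₀ = 1/√(LC).
Step 2 — ω₀ = 1/√(0.00108·6.63e-09) = 3.737e+05 rad/s.
Step 3 — f₀ = ω₀/(2π) = 5.948e+04 Hz.

f₀ = 5.948e+04 Hz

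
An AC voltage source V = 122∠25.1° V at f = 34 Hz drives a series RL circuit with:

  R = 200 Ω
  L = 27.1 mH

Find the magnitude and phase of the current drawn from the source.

Step 1 — Angular frequency: ω = 2π·f = 2π·34 = 213.6 rad/s.
Step 2 — Component impedances:
  R: Z = R = 200 Ω
  L: Z = jωL = j·213.6·0.0271 = 0 + j5.789 Ω
Step 3 — Series combination: Z_total = R + L = 200 + j5.789 Ω = 200.1∠1.7° Ω.
Step 4 — Source phasor: V = 122∠25.1° V = 110.5 + j51.75 V.
Step 5 — Ohm's law: I = V / Z_total = (110.5 + j51.75) / (200 + j5.789) = 0.5594 + j0.2426 A.
Step 6 — Convert to polar: |I| = 0.6097 A, ∠I = 23.4°.

I = 0.6097∠23.4° A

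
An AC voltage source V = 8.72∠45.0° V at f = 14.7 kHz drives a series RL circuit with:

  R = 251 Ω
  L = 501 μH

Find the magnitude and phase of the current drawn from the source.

Step 1 — Angular frequency: ω = 2π·f = 2π·1.47e+04 = 9.236e+04 rad/s.
Step 2 — Component impedances:
  R: Z = R = 251 Ω
  L: Z = jωL = j·9.236e+04·0.000501 = 0 + j46.27 Ω
Step 3 — Series combination: Z_total = R + L = 251 + j46.27 Ω = 255.2∠10.4° Ω.
Step 4 — Source phasor: V = 8.72∠45.0° V = 6.166 + j6.166 V.
Step 5 — Ohm's law: I = V / Z_total = (6.166 + j6.166) / (251 + j46.27) = 0.02814 + j0.01938 A.
Step 6 — Convert to polar: |I| = 0.03417 A, ∠I = 34.6°.

I = 0.03417∠34.6° A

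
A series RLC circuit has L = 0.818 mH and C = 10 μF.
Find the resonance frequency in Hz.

Step 1 — Resonance condition Im(Z)=0 gives ω₀ = 1/√(LC).
Step 2 — ω₀ = 1/√(0.000818·1e-05) = 1.106e+04 rad/s.
Step 3 — f₀ = ω₀/(2π) = 1760 Hz.

f₀ = 1760 Hz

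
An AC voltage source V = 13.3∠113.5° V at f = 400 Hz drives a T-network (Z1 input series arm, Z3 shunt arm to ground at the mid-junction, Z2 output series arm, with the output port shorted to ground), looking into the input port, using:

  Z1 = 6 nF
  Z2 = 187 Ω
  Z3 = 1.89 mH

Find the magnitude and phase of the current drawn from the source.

Step 1 — Angular frequency: ω = 2π·f = 2π·400 = 2513 rad/s.
Step 2 — Component impedances:
  Z1: Z = 1/(jωC) = -j/(ω·C) = 0 - j6.631e+04 Ω
  Z2: Z = R = 187 Ω
  Z3: Z = jωL = j·2513·0.00189 = 0 + j4.75 Ω
Step 3 — With the output port shorted to ground, the output series arm Z2 runs from the junction to ground; the shunt arm Z3 also runs from the junction to ground. They appear in parallel: Z3 || Z2 = 0.1206 + j4.747 Ω.
Step 4 — Series with input arm Z1: Z_in = Z1 + (Z3 || Z2) = 0.1206 - j6.631e+04 Ω = 6.631e+04∠-90.0° Ω.
Step 5 — Source phasor: V = 13.3∠113.5° V = -5.303 + j12.2 V.
Step 6 — Ohm's law: I = V / Z_total = (-5.303 + j12.2) / (0.1206 - j6.631e+04) = -0.0001839 - j7.998e-05 A.
Step 7 — Convert to polar: |I| = 0.0002006 A, ∠I = -156.5°.

I = 0.0002006∠-156.5° A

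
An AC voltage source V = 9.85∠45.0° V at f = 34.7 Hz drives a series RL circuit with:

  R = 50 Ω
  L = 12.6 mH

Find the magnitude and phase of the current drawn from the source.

Step 1 — Angular frequency: ω = 2π·f = 2π·34.7 = 218 rad/s.
Step 2 — Component impedances:
  R: Z = R = 50 Ω
  L: Z = jωL = j·218·0.0126 = 0 + j2.747 Ω
Step 3 — Series combination: Z_total = R + L = 50 + j2.747 Ω = 50.08∠3.1° Ω.
Step 4 — Source phasor: V = 9.85∠45.0° V = 6.965 + j6.965 V.
Step 5 — Ohm's law: I = V / Z_total = (6.965 + j6.965) / (50 + j2.747) = 0.1465 + j0.1313 A.
Step 6 — Convert to polar: |I| = 0.1967 A, ∠I = 41.9°.

I = 0.1967∠41.9° A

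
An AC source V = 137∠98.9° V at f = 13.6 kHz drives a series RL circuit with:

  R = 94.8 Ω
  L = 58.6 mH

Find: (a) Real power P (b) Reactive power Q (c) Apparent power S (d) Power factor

Step 1 — Angular frequency: ω = 2π·f = 2π·1.36e+04 = 8.545e+04 rad/s.
Step 2 — Component impedances:
  R: Z = R = 94.8 Ω
  L: Z = jωL = j·8.545e+04·0.0586 = 0 + j5007 Ω
Step 3 — Series combination: Z_total = R + L = 94.8 + j5007 Ω = 5008∠88.9° Ω.
Step 4 — Source phasor: V = 137∠98.9° V = -21.2 + j135.4 V.
Step 5 — Current: I = V / Z = 0.02694 + j0.004743 A = 0.02735∠10.0° A.
Step 6 — Complex power: S = V·I* = 0.07094 + j3.747 VA.
Step 7 — Real power: P = Re(S) = 0.07094 W.
Step 8 — Reactive power: Q = Im(S) = 3.747 VAR.
Step 9 — Apparent power: |S| = 3.748 VA.
Step 10 — Power factor: PF = P/|S| = 0.01893 (lagging).

(a) P = 0.07094 W  (b) Q = 3.747 VAR  (c) S = 3.748 VA  (d) PF = 0.01893 (lagging)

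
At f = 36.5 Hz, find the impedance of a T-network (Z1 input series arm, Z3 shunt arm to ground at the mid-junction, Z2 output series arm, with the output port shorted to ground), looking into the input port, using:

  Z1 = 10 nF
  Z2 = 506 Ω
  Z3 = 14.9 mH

Step 1 — Angular frequency: ω = 2π·f = 2π·36.5 = 229.3 rad/s.
Step 2 — Component impedances:
  Z1: Z = 1/(jωC) = -j/(ω·C) = 0 - j4.36e+05 Ω
  Z2: Z = R = 506 Ω
  Z3: Z = jωL = j·229.3·0.0149 = 0 + j3.417 Ω
Step 3 — With the output port shorted to ground, the output series arm Z2 runs from the junction to ground; the shunt arm Z3 also runs from the junction to ground. They appear in parallel: Z3 || Z2 = 0.02308 + j3.417 Ω.
Step 4 — Series with input arm Z1: Z_in = Z1 + (Z3 || Z2) = 0.02308 - j4.36e+05 Ω = 4.36e+05∠-90.0° Ω.

Z = 0.02308 - j4.36e+05 Ω = 4.36e+05∠-90.0° Ω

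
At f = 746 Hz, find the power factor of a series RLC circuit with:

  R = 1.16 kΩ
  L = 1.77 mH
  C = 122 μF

Step 1 — Angular frequency: ω = 2π·f = 2π·746 = 4687 rad/s.
Step 2 — Component impedances:
  R: Z = R = 1160 Ω
  L: Z = jωL = j·4687·0.00177 = 0 + j8.296 Ω
  C: Z = 1/(jωC) = -j/(ω·C) = 0 - j1.749 Ω
Step 3 — Series combination: Z_total = R + L + C = 1160 + j6.548 Ω = 1160∠0.3° Ω.
Step 4 — Power factor: PF = cos(φ) = Re(Z)/|Z| = 1160/1160 = 1.
Step 5 — Type: Im(Z) = 6.548 ⇒ lagging (phase φ = 0.3°).

PF = 1 (lagging, φ = 0.3°)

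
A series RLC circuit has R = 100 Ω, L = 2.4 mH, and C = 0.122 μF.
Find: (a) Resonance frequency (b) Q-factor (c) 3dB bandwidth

Step 1 — Resonance condition Im(Z)=0 gives ω₀ = 1/√(LC).
Step 2 — ω₀ = 1/√(0.0024·1.22e-07) = 5.844e+04 rad/s.
Step 3 — f₀ = ω₀/(2π) = 9301 Hz.
Step 4 — Series Q: Q = ω₀L/R = 5.844e+04·0.0024/100 = 1.403.
Step 5 — 3dB bandwidth: Δω = ω₀/Q = 4.167e+04 rad/s; BW = Δω/(2π) = 6631 Hz.

(a) f₀ = 9301 Hz  (b) Q = 1.403  (c) BW = 6631 Hz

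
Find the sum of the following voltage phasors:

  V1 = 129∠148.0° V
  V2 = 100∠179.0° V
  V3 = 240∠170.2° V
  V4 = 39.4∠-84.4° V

Step 1 — Convert each phasor to rectangular form:
  V1 = 129·(cos(148.0°) + j·sin(148.0°)) = -109.4 + j68.36 V
  V2 = 100·(cos(179.0°) + j·sin(179.0°)) = -99.98 + j1.745 V
  V3 = 240·(cos(170.2°) + j·sin(170.2°)) = -236.5 + j40.85 V
  V4 = 39.4·(cos(-84.4°) + j·sin(-84.4°)) = 3.845 - j39.21 V
Step 2 — Sum components: V_total = -442 + j71.74 V.
Step 3 — Convert to polar: |V_total| = 447.8 V, ∠V_total = 170.8°.

V_total = 447.8∠170.8° V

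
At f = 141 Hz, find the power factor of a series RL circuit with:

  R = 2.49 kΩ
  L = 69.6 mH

Step 1 — Angular frequency: ω = 2π·f = 2π·141 = 885.9 rad/s.
Step 2 — Component impedances:
  R: Z = R = 2490 Ω
  L: Z = jωL = j·885.9·0.0696 = 0 + j61.66 Ω
Step 3 — Series combination: Z_total = R + L = 2490 + j61.66 Ω = 2491∠1.4° Ω.
Step 4 — Power factor: PF = cos(φ) = Re(Z)/|Z| = 2490/2490.8 = 0.9997.
Step 5 — Type: Im(Z) = 61.66 ⇒ lagging (phase φ = 1.4°).

PF = 0.9997 (lagging, φ = 1.4°)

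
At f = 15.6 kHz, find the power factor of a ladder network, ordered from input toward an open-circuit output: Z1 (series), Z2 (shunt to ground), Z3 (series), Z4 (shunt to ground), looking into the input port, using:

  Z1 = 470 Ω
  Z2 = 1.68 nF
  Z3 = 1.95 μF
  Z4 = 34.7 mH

Step 1 — Angular frequency: ω = 2π·f = 2π·1.56e+04 = 9.802e+04 rad/s.
Step 2 — Component impedances:
  Z1: Z = R = 470 Ω
  Z2: Z = 1/(jωC) = -j/(ω·C) = 0 - j6073 Ω
  Z3: Z = 1/(jωC) = -j/(ω·C) = 0 - j5.232 Ω
  Z4: Z = jωL = j·9.802e+04·0.0347 = 0 + j3401 Ω
Step 3 — Ladder network (open output): work backward from the far end, alternating series and parallel combinations. Z_in = 470 + j7704 Ω = 7719∠86.5° Ω.
Step 4 — Power factor: PF = cos(φ) = Re(Z)/|Z| = 470/7719 = 0.06089.
Step 5 — Type: Im(Z) = 7704 ⇒ lagging (phase φ = 86.5°).

PF = 0.06089 (lagging, φ = 86.5°)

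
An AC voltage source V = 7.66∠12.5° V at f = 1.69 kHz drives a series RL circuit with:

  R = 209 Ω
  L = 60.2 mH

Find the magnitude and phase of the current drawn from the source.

Step 1 — Angular frequency: ω = 2π·f = 2π·1690 = 1.062e+04 rad/s.
Step 2 — Component impedances:
  R: Z = R = 209 Ω
  L: Z = jωL = j·1.062e+04·0.0602 = 0 + j639.2 Ω
Step 3 — Series combination: Z_total = R + L = 209 + j639.2 Ω = 672.5∠71.9° Ω.
Step 4 — Source phasor: V = 7.66∠12.5° V = 7.478 + j1.658 V.
Step 5 — Ohm's law: I = V / Z_total = (7.478 + j1.658) / (209 + j639.2) = 0.005799 - j0.009803 A.
Step 6 — Convert to polar: |I| = 0.01139 A, ∠I = -59.4°.

I = 0.01139∠-59.4° A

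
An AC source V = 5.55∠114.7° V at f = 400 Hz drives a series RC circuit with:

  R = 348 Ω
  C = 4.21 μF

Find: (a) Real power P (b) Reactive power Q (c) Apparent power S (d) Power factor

Step 1 — Angular frequency: ω = 2π·f = 2π·400 = 2513 rad/s.
Step 2 — Component impedances:
  R: Z = R = 348 Ω
  C: Z = 1/(jωC) = -j/(ω·C) = 0 - j94.51 Ω
Step 3 — Series combination: Z_total = R + C = 348 - j94.51 Ω = 360.6∠-15.2° Ω.
Step 4 — Source phasor: V = 5.55∠114.7° V = -2.319 + j5.042 V.
Step 5 — Current: I = V / Z = -0.009871 + j0.01181 A = 0.01539∠129.9° A.
Step 6 — Complex power: S = V·I* = 0.08243 - j0.02239 VA.
Step 7 — Real power: P = Re(S) = 0.08243 W.
Step 8 — Reactive power: Q = Im(S) = -0.02239 VAR.
Step 9 — Apparent power: |S| = 0.08542 VA.
Step 10 — Power factor: PF = P/|S| = 0.965 (leading).

(a) P = 0.08243 W  (b) Q = -0.02239 VAR  (c) S = 0.08542 VA  (d) PF = 0.965 (leading)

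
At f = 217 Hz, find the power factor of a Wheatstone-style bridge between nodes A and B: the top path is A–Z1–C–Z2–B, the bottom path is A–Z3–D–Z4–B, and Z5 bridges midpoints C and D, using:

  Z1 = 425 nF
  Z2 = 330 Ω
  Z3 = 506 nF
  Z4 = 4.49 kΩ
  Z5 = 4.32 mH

Step 1 — Angular frequency: ω = 2π·f = 2π·217 = 1363 rad/s.
Step 2 — Component impedances:
  Z1: Z = 1/(jωC) = -j/(ω·C) = 0 - j1726 Ω
  Z2: Z = R = 330 Ω
  Z3: Z = 1/(jωC) = -j/(ω·C) = 0 - j1449 Ω
  Z4: Z = R = 4490 Ω
  Z5: Z = jωL = j·1363·0.00432 = 0 + j5.89 Ω
Step 3 — Bridge requires nodal analysis (the Z5 bridge couples midpoints C and D, so the two paths cannot be reduced to a simple series/parallel combination). Setting node B to ground and injecting 1 A at node A, the 3-node admittance system at A, C, D solves to V_A = Z_AB = 307.4 - j786.5 Ω = 844.4∠-68.7° Ω.
Step 4 — Power factor: PF = cos(φ) = Re(Z)/|Z| = 307.41/844.4 = 0.3641.
Step 5 — Type: Im(Z) = -786.5 ⇒ leading (phase φ = -68.7°).

PF = 0.3641 (leading, φ = -68.7°)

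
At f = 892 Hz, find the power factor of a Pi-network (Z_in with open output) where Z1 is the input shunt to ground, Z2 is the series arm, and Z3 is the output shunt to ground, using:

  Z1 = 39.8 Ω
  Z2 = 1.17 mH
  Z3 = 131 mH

Step 1 — Angular frequency: ω = 2π·f = 2π·892 = 5605 rad/s.
Step 2 — Component impedances:
  Z1: Z = R = 39.8 Ω
  Z2: Z = jωL = j·5605·0.00117 = 0 + j6.557 Ω
  Z3: Z = jωL = j·5605·0.131 = 0 + j734.2 Ω
Step 3 — With open output, the series arm Z2 and the output shunt Z3 appear in series to ground: Z2 + Z3 = 0 + j740.8 Ω.
Step 4 — Parallel with input shunt Z1: Z_in = Z1 || (Z2 + Z3) = 39.69 + j2.132 Ω = 39.74∠3.1° Ω.
Step 5 — Power factor: PF = cos(φ) = Re(Z)/|Z| = 39.6854/39.7427 = 0.9986.
Step 6 — Type: Im(Z) = 2.132 ⇒ lagging (phase φ = 3.1°).

PF = 0.9986 (lagging, φ = 3.1°)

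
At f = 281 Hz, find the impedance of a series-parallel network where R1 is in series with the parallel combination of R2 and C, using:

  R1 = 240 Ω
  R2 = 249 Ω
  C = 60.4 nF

Step 1 — Angular frequency: ω = 2π·f = 2π·281 = 1766 rad/s.
Step 2 — Component impedances:
  R1: Z = R = 240 Ω
  R2: Z = R = 249 Ω
  C: Z = 1/(jωC) = -j/(ω·C) = 0 - j9377 Ω
Step 3 — Parallel branch: R2 || C = 1/(1/R2 + 1/C) = 248.8 - j6.607 Ω.
Step 4 — Series with R1: Z_total = R1 + (R2 || C) = 488.8 - j6.607 Ω = 488.9∠-0.8° Ω.

Z = 488.8 - j6.607 Ω = 488.9∠-0.8° Ω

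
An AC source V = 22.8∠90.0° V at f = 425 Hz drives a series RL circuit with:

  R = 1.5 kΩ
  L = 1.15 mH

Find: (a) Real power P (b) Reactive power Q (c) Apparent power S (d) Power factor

Step 1 — Angular frequency: ω = 2π·f = 2π·425 = 2670 rad/s.
Step 2 — Component impedances:
  R: Z = R = 1500 Ω
  L: Z = jωL = j·2670·0.00115 = 0 + j3.071 Ω
Step 3 — Series combination: Z_total = R + L = 1500 + j3.071 Ω = 1500∠0.1° Ω.
Step 4 — Source phasor: V = 22.8∠90.0° V = 0 + j22.8 V.
Step 5 — Current: I = V / Z = 3.112e-05 + j0.0152 A = 0.0152∠89.9° A.
Step 6 — Complex power: S = V·I* = 0.3466 + j0.0007095 VA.
Step 7 — Real power: P = Re(S) = 0.3466 W.
Step 8 — Reactive power: Q = Im(S) = 0.0007095 VAR.
Step 9 — Apparent power: |S| = 0.3466 VA.
Step 10 — Power factor: PF = P/|S| = 1 (lagging).

(a) P = 0.3466 W  (b) Q = 0.0007095 VAR  (c) S = 0.3466 VA  (d) PF = 1 (lagging)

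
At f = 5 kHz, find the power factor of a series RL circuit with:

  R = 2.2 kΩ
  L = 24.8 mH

Step 1 — Angular frequency: ω = 2π·f = 2π·5000 = 3.142e+04 rad/s.
Step 2 — Component impedances:
  R: Z = R = 2200 Ω
  L: Z = jωL = j·3.142e+04·0.0248 = 0 + j779.1 Ω
Step 3 — Series combination: Z_total = R + L = 2200 + j779.1 Ω = 2334∠19.5° Ω.
Step 4 — Power factor: PF = cos(φ) = Re(Z)/|Z| = 2200/2334 = 0.9426.
Step 5 — Type: Im(Z) = 779.1 ⇒ lagging (phase φ = 19.5°).

PF = 0.9426 (lagging, φ = 19.5°)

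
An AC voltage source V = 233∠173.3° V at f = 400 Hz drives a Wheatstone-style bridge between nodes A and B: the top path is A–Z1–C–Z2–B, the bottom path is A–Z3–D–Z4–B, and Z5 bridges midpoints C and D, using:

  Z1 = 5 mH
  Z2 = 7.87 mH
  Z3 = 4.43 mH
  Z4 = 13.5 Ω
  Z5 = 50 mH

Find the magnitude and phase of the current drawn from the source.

Step 1 — Angular frequency: ω = 2π·f = 2π·400 = 2513 rad/s.
Step 2 — Component impedances:
  Z1: Z = jωL = j·2513·0.005 = 0 + j12.57 Ω
  Z2: Z = jωL = j·2513·0.00787 = 0 + j19.78 Ω
  Z3: Z = jωL = j·2513·0.00443 = 0 + j11.13 Ω
  Z4: Z = R = 13.5 Ω
  Z5: Z = jωL = j·2513·0.05 = 0 + j125.7 Ω
Step 3 — Bridge requires nodal analysis (the Z5 bridge couples midpoints C and D, so the two paths cannot be reduced to a simple series/parallel combination). Setting node B to ground and injecting 1 A at node A, the 3-node admittance system at A, C, D solves to V_A = Z_AB = 7.067 + j10.5 Ω = 12.65∠56.0° Ω.
Step 4 — Source phasor: V = 233∠173.3° V = -231.4 + j27.18 V.
Step 5 — Ohm's law: I = V / Z_total = (-231.4 + j27.18) / (7.067 + j10.5) = -8.431 + j16.37 A.
Step 6 — Convert to polar: |I| = 18.41 A, ∠I = 117.3°.

I = 18.41∠117.3° A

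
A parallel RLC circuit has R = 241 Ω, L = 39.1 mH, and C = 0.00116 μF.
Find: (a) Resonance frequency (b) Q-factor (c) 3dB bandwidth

Step 1 — Resonance: ω₀ = 1/√(LC) = 1/√(0.0391·1.16e-09) = 1.485e+05 rad/s.
Step 2 — f₀ = ω₀/(2π) = 2.363e+04 Hz.
Step 3 — Parallel Q: Q = R/(ω₀L) = 241/(1.485e+05·0.0391) = 0.04151.
Step 4 — Bandwidth: Δω = ω₀/Q = 3.577e+06 rad/s; BW = Δω/(2π) = 5.693e+05 Hz.

(a) f₀ = 2.363e+04 Hz  (b) Q = 0.04151  (c) BW = 5.693e+05 Hz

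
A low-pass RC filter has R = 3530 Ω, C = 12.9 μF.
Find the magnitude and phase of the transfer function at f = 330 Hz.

Step 1 — Angular frequency: ω = 2π·330 = 2073 rad/s.
Step 2 — Transfer function: H(jω) = 1/(1 + jωRC).
Step 3 — Denominator: 1 + jωRC = 1 + j·2073·3530·1.29e-05 = 1 + j94.42.
Step 4 — H = 0.0001122 - j0.01059.
Step 5 — Magnitude: |H| = 0.01059 (-39.5 dB); phase: φ = -89.4°.

|H| = 0.01059 (-39.5 dB), φ = -89.4°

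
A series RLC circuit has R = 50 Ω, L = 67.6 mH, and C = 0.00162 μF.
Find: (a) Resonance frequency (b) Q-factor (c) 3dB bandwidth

Step 1 — Resonance: ω₀ = 1/√(LC) = 1/√(0.0676·1.62e-09) = 9.556e+04 rad/s.
Step 2 — f₀ = ω₀/(2π) = 1.521e+04 Hz.
Step 3 — Series Q: Q = ω₀L/R = 9.556e+04·0.0676/50 = 129.2.
Step 4 — Bandwidth: Δω = ω₀/Q = 739.6 rad/s; BW = Δω/(2π) = 117.7 Hz.

(a) f₀ = 1.521e+04 Hz  (b) Q = 129.2  (c) BW = 117.7 Hz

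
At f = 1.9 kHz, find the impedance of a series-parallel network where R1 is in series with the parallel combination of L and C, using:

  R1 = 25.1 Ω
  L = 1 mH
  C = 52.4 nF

Step 1 — Angular frequency: ω = 2π·f = 2π·1900 = 1.194e+04 rad/s.
Step 2 — Component impedances:
  R1: Z = R = 25.1 Ω
  L: Z = jωL = j·1.194e+04·0.001 = 0 + j11.94 Ω
  C: Z = 1/(jωC) = -j/(ω·C) = 0 - j1599 Ω
Step 3 — Parallel branch: L || C = 1/(1/L + 1/C) = 0 + j12.03 Ω.
Step 4 — Series with R1: Z_total = R1 + (L || C) = 25.1 + j12.03 Ω = 27.83∠25.6° Ω.

Z = 25.1 + j12.03 Ω = 27.83∠25.6° Ω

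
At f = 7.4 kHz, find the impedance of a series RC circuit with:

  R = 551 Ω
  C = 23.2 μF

Step 1 — Angular frequency: ω = 2π·f = 2π·7400 = 4.65e+04 rad/s.
Step 2 — Component impedances:
  R: Z = R = 551 Ω
  C: Z = 1/(jωC) = -j/(ω·C) = 0 - j0.927 Ω
Step 3 — Series combination: Z_total = R + C = 551 - j0.927 Ω = 551∠-0.1° Ω.

Z = 551 - j0.927 Ω = 551∠-0.1° Ω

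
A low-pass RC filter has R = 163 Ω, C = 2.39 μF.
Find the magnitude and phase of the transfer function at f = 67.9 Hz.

Step 1 — Angular frequency: ω = 2π·67.9 = 426.6 rad/s.
Step 2 — Transfer function: H(jω) = 1/(1 + jωRC).
Step 3 — Denominator: 1 + jωRC = 1 + j·426.6·163·2.39e-06 = 1 + j0.1662.
Step 4 — H = 0.9731 - j0.1617.
Step 5 — Magnitude: |H| = 0.9865 (-0.1 dB); phase: φ = -9.4°.

|H| = 0.9865 (-0.1 dB), φ = -9.4°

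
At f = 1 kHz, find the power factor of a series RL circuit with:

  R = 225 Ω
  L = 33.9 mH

Step 1 — Angular frequency: ω = 2π·f = 2π·1000 = 6283 rad/s.
Step 2 — Component impedances:
  R: Z = R = 225 Ω
  L: Z = jωL = j·6283·0.0339 = 0 + j213 Ω
Step 3 — Series combination: Z_total = R + L = 225 + j213 Ω = 309.8∠43.4° Ω.
Step 4 — Power factor: PF = cos(φ) = Re(Z)/|Z| = 225/309.83 = 0.7262.
Step 5 — Type: Im(Z) = 213 ⇒ lagging (phase φ = 43.4°).

PF = 0.7262 (lagging, φ = 43.4°)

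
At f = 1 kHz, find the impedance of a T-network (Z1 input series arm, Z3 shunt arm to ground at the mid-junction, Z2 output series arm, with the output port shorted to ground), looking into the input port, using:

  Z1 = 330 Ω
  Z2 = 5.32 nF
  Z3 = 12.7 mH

Step 1 — Angular frequency: ω = 2π·f = 2π·1000 = 6283 rad/s.
Step 2 — Component impedances:
  Z1: Z = R = 330 Ω
  Z2: Z = 1/(jωC) = -j/(ω·C) = 0 - j2.992e+04 Ω
  Z3: Z = jωL = j·6283·0.0127 = 0 + j79.8 Ω
Step 3 — With the output port shorted to ground, the output series arm Z2 runs from the junction to ground; the shunt arm Z3 also runs from the junction to ground. They appear in parallel: Z3 || Z2 = 0 + j80.01 Ω.
Step 4 — Series with input arm Z1: Z_in = Z1 + (Z3 || Z2) = 330 + j80.01 Ω = 339.6∠13.6° Ω.

Z = 330 + j80.01 Ω = 339.6∠13.6° Ω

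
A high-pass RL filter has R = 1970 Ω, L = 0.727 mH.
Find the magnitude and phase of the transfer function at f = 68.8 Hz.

Step 1 — Angular frequency: ω = 2π·68.8 = 432.3 rad/s.
Step 2 — Transfer function: H(jω) = jωL/(R + jωL).
Step 3 — Numerator jωL = j·0.3143; denominator R + jωL = 1970 + j0.3143.
Step 4 — H = 2.545e-08 + j0.0001595.
Step 5 — Magnitude: |H| = 0.0001595 (-75.9 dB); phase: φ = 90.0°.

|H| = 0.0001595 (-75.9 dB), φ = 90.0°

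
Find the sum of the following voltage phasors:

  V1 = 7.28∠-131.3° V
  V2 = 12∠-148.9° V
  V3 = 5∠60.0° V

Step 1 — Convert each phasor to rectangular form:
  V1 = 7.28·(cos(-131.3°) + j·sin(-131.3°)) = -4.805 - j5.469 V
  V2 = 12·(cos(-148.9°) + j·sin(-148.9°)) = -10.28 - j6.198 V
  V3 = 5·(cos(60.0°) + j·sin(60.0°)) = 2.5 + j4.33 V
Step 2 — Sum components: V_total = -12.58 - j7.337 V.
Step 3 — Convert to polar: |V_total| = 14.56 V, ∠V_total = -149.7°.

V_total = 14.56∠-149.7° V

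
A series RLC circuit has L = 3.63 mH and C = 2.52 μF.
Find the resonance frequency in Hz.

Step 1 — Resonance condition Im(Z)=0 gives ω₀ = 1/√(LC).
Step 2 — ω₀ = 1/√(0.00363·2.52e-06) = 1.046e+04 rad/s.
Step 3 — f₀ = ω₀/(2π) = 1664 Hz.

f₀ = 1664 Hz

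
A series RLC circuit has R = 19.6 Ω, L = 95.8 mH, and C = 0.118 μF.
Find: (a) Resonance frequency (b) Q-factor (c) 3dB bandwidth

Step 1 — Resonance: ω₀ = 1/√(LC) = 1/√(0.0958·1.18e-07) = 9405 rad/s.
Step 2 — f₀ = ω₀/(2π) = 1497 Hz.
Step 3 — Series Q: Q = ω₀L/R = 9405·0.0958/19.6 = 45.97.
Step 4 — Bandwidth: Δω = ω₀/Q = 204.6 rad/s; BW = Δω/(2π) = 32.56 Hz.

(a) f₀ = 1497 Hz  (b) Q = 45.97  (c) BW = 32.56 Hz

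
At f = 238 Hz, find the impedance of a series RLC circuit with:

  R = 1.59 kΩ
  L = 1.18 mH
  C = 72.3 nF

Step 1 — Angular frequency: ω = 2π·f = 2π·238 = 1495 rad/s.
Step 2 — Component impedances:
  R: Z = R = 1590 Ω
  L: Z = jωL = j·1495·0.00118 = 0 + j1.765 Ω
  C: Z = 1/(jωC) = -j/(ω·C) = 0 - j9249 Ω
Step 3 — Series combination: Z_total = R + L + C = 1590 - j9247 Ω = 9383∠-80.2° Ω.

Z = 1590 - j9247 Ω = 9383∠-80.2° Ω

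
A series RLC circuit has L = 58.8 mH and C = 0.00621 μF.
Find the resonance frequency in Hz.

Step 1 — Resonance condition Im(Z)=0 gives ω₀ = 1/√(LC).
Step 2 — ω₀ = 1/√(0.0588·6.21e-09) = 5.233e+04 rad/s.
Step 3 — f₀ = ω₀/(2π) = 8329 Hz.

f₀ = 8329 Hz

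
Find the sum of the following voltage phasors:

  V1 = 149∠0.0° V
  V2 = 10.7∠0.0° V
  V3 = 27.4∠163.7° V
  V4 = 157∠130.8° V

Step 1 — Convert each phasor to rectangular form:
  V1 = 149·(cos(0.0°) + j·sin(0.0°)) = 149 V
  V2 = 10.7·(cos(0.0°) + j·sin(0.0°)) = 10.7 V
  V3 = 27.4·(cos(163.7°) + j·sin(163.7°)) = -26.3 + j7.69 V
  V4 = 157·(cos(130.8°) + j·sin(130.8°)) = -102.6 + j118.8 V
Step 2 — Sum components: V_total = 30.81 + j126.5 V.
Step 3 — Convert to polar: |V_total| = 130.2 V, ∠V_total = 76.3°.

V_total = 130.2∠76.3° V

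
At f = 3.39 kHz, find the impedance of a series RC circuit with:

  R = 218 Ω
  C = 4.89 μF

Step 1 — Angular frequency: ω = 2π·f = 2π·3390 = 2.13e+04 rad/s.
Step 2 — Component impedances:
  R: Z = R = 218 Ω
  C: Z = 1/(jωC) = -j/(ω·C) = 0 - j9.601 Ω
Step 3 — Series combination: Z_total = R + C = 218 - j9.601 Ω = 218.2∠-2.5° Ω.

Z = 218 - j9.601 Ω = 218.2∠-2.5° Ω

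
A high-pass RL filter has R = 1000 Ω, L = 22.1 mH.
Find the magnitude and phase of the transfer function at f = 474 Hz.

Step 1 — Angular frequency: ω = 2π·474 = 2978 rad/s.
Step 2 — Transfer function: H(jω) = jωL/(R + jωL).
Step 3 — Numerator jωL = j·65.82; denominator R + jωL = 1000 + j65.82.
Step 4 — H = 0.004313 + j0.06553.
Step 5 — Magnitude: |H| = 0.06568 (-23.7 dB); phase: φ = 86.2°.

|H| = 0.06568 (-23.7 dB), φ = 86.2°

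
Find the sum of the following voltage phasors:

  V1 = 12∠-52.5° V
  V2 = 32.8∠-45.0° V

Step 1 — Convert each phasor to rectangular form:
  V1 = 12·(cos(-52.5°) + j·sin(-52.5°)) = 7.305 - j9.52 V
  V2 = 32.8·(cos(-45.0°) + j·sin(-45.0°)) = 23.19 - j23.19 V
Step 2 — Sum components: V_total = 30.5 - j32.71 V.
Step 3 — Convert to polar: |V_total| = 44.72 V, ∠V_total = -47.0°.

V_total = 44.72∠-47.0° V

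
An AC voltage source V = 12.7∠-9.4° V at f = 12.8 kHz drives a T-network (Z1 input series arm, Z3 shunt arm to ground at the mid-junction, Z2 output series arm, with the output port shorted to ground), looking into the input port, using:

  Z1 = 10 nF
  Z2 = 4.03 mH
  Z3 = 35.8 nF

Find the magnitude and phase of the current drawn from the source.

Step 1 — Angular frequency: ω = 2π·f = 2π·1.28e+04 = 8.042e+04 rad/s.
Step 2 — Component impedances:
  Z1: Z = 1/(jωC) = -j/(ω·C) = 0 - j1243 Ω
  Z2: Z = jωL = j·8.042e+04·0.00403 = 0 + j324.1 Ω
  Z3: Z = 1/(jωC) = -j/(ω·C) = 0 - j347.3 Ω
Step 3 — With the output port shorted to ground, the output series arm Z2 runs from the junction to ground; the shunt arm Z3 also runs from the junction to ground. They appear in parallel: Z3 || Z2 = 0 + j4851 Ω.
Step 4 — Series with input arm Z1: Z_in = Z1 + (Z3 || Z2) = 0 + j3607 Ω = 3607∠90.0° Ω.
Step 5 — Source phasor: V = 12.7∠-9.4° V = 12.53 - j2.074 V.
Step 6 — Ohm's law: I = V / Z_total = (12.53 - j2.074) / (0 + j3607) = -0.000575 - j0.003473 A.
Step 7 — Convert to polar: |I| = 0.00352 A, ∠I = -99.4°.

I = 0.00352∠-99.4° A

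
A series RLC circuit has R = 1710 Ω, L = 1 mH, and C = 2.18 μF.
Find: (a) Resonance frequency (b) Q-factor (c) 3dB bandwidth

Step 1 — Resonance: ω₀ = 1/√(LC) = 1/√(0.001·2.18e-06) = 2.142e+04 rad/s.
Step 2 — f₀ = ω₀/(2π) = 3409 Hz.
Step 3 — Series Q: Q = ω₀L/R = 2.142e+04·0.001/1710 = 0.01252.
Step 4 — Bandwidth: Δω = ω₀/Q = 1.71e+06 rad/s; BW = Δω/(2π) = 2.722e+05 Hz.

(a) f₀ = 3409 Hz  (b) Q = 0.01252  (c) BW = 2.722e+05 Hz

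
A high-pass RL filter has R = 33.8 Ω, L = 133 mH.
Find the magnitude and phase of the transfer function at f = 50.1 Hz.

Step 1 — Angular frequency: ω = 2π·50.1 = 314.8 rad/s.
Step 2 — Transfer function: H(jω) = jωL/(R + jωL).
Step 3 — Numerator jωL = j·41.87; denominator R + jωL = 33.8 + j41.87.
Step 4 — H = 0.6054 + j0.4888.
Step 5 — Magnitude: |H| = 0.7781 (-2.2 dB); phase: φ = 38.9°.

|H| = 0.7781 (-2.2 dB), φ = 38.9°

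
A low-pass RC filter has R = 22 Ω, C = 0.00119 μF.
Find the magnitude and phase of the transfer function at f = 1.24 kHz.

Step 1 — Angular frequency: ω = 2π·1240 = 7791 rad/s.
Step 2 — Transfer function: H(jω) = 1/(1 + jωRC).
Step 3 — Denominator: 1 + jωRC = 1 + j·7791·22·1.19e-09 = 1 + j0.000204.
Step 4 — H = 1 - j0.000204.
Step 5 — Magnitude: |H| = 1 (-0.0 dB); phase: φ = -0.0°.

|H| = 1 (-0.0 dB), φ = -0.0°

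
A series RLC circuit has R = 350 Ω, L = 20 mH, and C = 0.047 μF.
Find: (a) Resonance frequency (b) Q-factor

Step 1 — Resonance condition Im(Z)=0 gives ω₀ = 1/√(LC).
Step 2 — ω₀ = 1/√(0.02·4.7e-08) = 3.262e+04 rad/s.
Step 3 — f₀ = ω₀/(2π) = 5191 Hz.
Step 4 — Series Q: Q = ω₀L/R = 3.262e+04·0.02/350 = 1.864.

(a) f₀ = 5191 Hz  (b) Q = 1.864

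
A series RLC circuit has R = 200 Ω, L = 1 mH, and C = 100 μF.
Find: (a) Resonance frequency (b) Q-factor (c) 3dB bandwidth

Step 1 — Resonance condition Im(Z)=0 gives ω₀ = 1/√(LC).
Step 2 — ω₀ = 1/√(0.001·0.0001) = 3162 rad/s.
Step 3 — f₀ = ω₀/(2π) = 503.3 Hz.
Step 4 — Series Q: Q = ω₀L/R = 3162·0.001/200 = 0.01581.
Step 5 — 3dB bandwidth: Δω = ω₀/Q = 2e+05 rad/s; BW = Δω/(2π) = 3.183e+04 Hz.

(a) f₀ = 503.3 Hz  (b) Q = 0.01581  (c) BW = 3.183e+04 Hz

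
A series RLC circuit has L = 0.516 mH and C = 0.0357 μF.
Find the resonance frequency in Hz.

Step 1 — Resonance condition Im(Z)=0 gives ω₀ = 1/√(LC).
Step 2 — ω₀ = 1/√(0.000516·3.57e-08) = 2.33e+05 rad/s.
Step 3 — f₀ = ω₀/(2π) = 3.708e+04 Hz.

f₀ = 3.708e+04 Hz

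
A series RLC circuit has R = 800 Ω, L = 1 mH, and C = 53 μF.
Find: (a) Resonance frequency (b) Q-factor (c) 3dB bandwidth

Step 1 — Resonance: ω₀ = 1/√(LC) = 1/√(0.001·5.3e-05) = 4344 rad/s.
Step 2 — f₀ = ω₀/(2π) = 691.3 Hz.
Step 3 — Series Q: Q = ω₀L/R = 4344·0.001/800 = 0.00543.
Step 4 — Bandwidth: Δω = ω₀/Q = 8e+05 rad/s; BW = Δω/(2π) = 1.273e+05 Hz.

(a) f₀ = 691.3 Hz  (b) Q = 0.00543  (c) BW = 1.273e+05 Hz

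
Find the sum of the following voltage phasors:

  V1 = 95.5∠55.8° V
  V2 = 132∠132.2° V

Step 1 — Convert each phasor to rectangular form:
  V1 = 95.5·(cos(55.8°) + j·sin(55.8°)) = 53.68 + j78.99 V
  V2 = 132·(cos(132.2°) + j·sin(132.2°)) = -88.67 + j97.79 V
Step 2 — Sum components: V_total = -34.99 + j176.8 V.
Step 3 — Convert to polar: |V_total| = 180.2 V, ∠V_total = 101.2°.

V_total = 180.2∠101.2° V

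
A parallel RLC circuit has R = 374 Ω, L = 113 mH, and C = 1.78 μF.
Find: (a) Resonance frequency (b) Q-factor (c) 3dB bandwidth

Step 1 — Resonance: ω₀ = 1/√(LC) = 1/√(0.113·1.78e-06) = 2230 rad/s.
Step 2 — f₀ = ω₀/(2π) = 354.9 Hz.
Step 3 — Parallel Q: Q = R/(ω₀L) = 374/(2230·0.113) = 1.484.
Step 4 — Bandwidth: Δω = ω₀/Q = 1502 rad/s; BW = Δω/(2π) = 239.1 Hz.

(a) f₀ = 354.9 Hz  (b) Q = 1.484  (c) BW = 239.1 Hz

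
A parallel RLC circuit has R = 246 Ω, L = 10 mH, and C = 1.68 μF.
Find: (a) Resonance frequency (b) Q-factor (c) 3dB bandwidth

Step 1 — Resonance: ω₀ = 1/√(LC) = 1/√(0.01·1.68e-06) = 7715 rad/s.
Step 2 — f₀ = ω₀/(2π) = 1228 Hz.
Step 3 — Parallel Q: Q = R/(ω₀L) = 246/(7715·0.01) = 3.189.
Step 4 — Bandwidth: Δω = ω₀/Q = 2420 rad/s; BW = Δω/(2π) = 385.1 Hz.

(a) f₀ = 1228 Hz  (b) Q = 3.189  (c) BW = 385.1 Hz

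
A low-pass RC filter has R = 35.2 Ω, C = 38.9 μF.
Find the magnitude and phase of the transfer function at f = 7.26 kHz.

Step 1 — Angular frequency: ω = 2π·7260 = 4.562e+04 rad/s.
Step 2 — Transfer function: H(jω) = 1/(1 + jωRC).
Step 3 — Denominator: 1 + jωRC = 1 + j·4.562e+04·35.2·3.89e-05 = 1 + j62.46.
Step 4 — H = 0.0002563 - j0.01601.
Step 5 — Magnitude: |H| = 0.01601 (-35.9 dB); phase: φ = -89.1°.

|H| = 0.01601 (-35.9 dB), φ = -89.1°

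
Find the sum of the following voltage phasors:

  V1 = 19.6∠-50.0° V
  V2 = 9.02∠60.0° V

Step 1 — Convert each phasor to rectangular form:
  V1 = 19.6·(cos(-50.0°) + j·sin(-50.0°)) = 12.6 - j15.01 V
  V2 = 9.02·(cos(60.0°) + j·sin(60.0°)) = 4.51 + j7.812 V
Step 2 — Sum components: V_total = 17.11 - j7.203 V.
Step 3 — Convert to polar: |V_total| = 18.56 V, ∠V_total = -22.8°.

V_total = 18.56∠-22.8° V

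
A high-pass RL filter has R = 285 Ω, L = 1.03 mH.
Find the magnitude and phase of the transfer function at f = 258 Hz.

Step 1 — Angular frequency: ω = 2π·258 = 1621 rad/s.
Step 2 — Transfer function: H(jω) = jωL/(R + jωL).
Step 3 — Numerator jωL = j·1.67; denominator R + jωL = 285 + j1.67.
Step 4 — H = 3.432e-05 + j0.005858.
Step 5 — Magnitude: |H| = 0.005858 (-44.6 dB); phase: φ = 89.7°.

|H| = 0.005858 (-44.6 dB), φ = 89.7°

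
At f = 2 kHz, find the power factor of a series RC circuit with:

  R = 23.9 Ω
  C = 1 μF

Step 1 — Angular frequency: ω = 2π·f = 2π·2000 = 1.257e+04 rad/s.
Step 2 — Component impedances:
  R: Z = R = 23.9 Ω
  C: Z = 1/(jωC) = -j/(ω·C) = 0 - j79.58 Ω
Step 3 — Series combination: Z_total = R + C = 23.9 - j79.58 Ω = 83.09∠-73.3° Ω.
Step 4 — Power factor: PF = cos(φ) = Re(Z)/|Z| = 23.9/83.09 = 0.2876.
Step 5 — Type: Im(Z) = -79.58 ⇒ leading (phase φ = -73.3°).

PF = 0.2876 (leading, φ = -73.3°)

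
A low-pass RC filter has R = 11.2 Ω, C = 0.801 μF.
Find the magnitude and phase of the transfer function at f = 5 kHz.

Step 1 — Angular frequency: ω = 2π·5000 = 3.142e+04 rad/s.
Step 2 — Transfer function: H(jω) = 1/(1 + jωRC).
Step 3 — Denominator: 1 + jωRC = 1 + j·3.142e+04·11.2·8.01e-07 = 1 + j0.2818.
Step 4 — H = 0.9264 - j0.2611.
Step 5 — Magnitude: |H| = 0.9625 (-0.3 dB); phase: φ = -15.7°.

|H| = 0.9625 (-0.3 dB), φ = -15.7°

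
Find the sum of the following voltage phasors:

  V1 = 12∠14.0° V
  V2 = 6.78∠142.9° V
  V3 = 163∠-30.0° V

Step 1 — Convert each phasor to rectangular form:
  V1 = 12·(cos(14.0°) + j·sin(14.0°)) = 11.64 + j2.903 V
  V2 = 6.78·(cos(142.9°) + j·sin(142.9°)) = -5.408 + j4.09 V
  V3 = 163·(cos(-30.0°) + j·sin(-30.0°)) = 141.2 - j81.5 V
Step 2 — Sum components: V_total = 147.4 - j74.51 V.
Step 3 — Convert to polar: |V_total| = 165.2 V, ∠V_total = -26.8°.

V_total = 165.2∠-26.8° V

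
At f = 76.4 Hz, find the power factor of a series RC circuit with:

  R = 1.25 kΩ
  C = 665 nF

Step 1 — Angular frequency: ω = 2π·f = 2π·76.4 = 480 rad/s.
Step 2 — Component impedances:
  R: Z = R = 1250 Ω
  C: Z = 1/(jωC) = -j/(ω·C) = 0 - j3133 Ω
Step 3 — Series combination: Z_total = R + C = 1250 - j3133 Ω = 3373∠-68.2° Ω.
Step 4 — Power factor: PF = cos(φ) = Re(Z)/|Z| = 1250/3373 = 0.3706.
Step 5 — Type: Im(Z) = -3133 ⇒ leading (phase φ = -68.2°).

PF = 0.3706 (leading, φ = -68.2°)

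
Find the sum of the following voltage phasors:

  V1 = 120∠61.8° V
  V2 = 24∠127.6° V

Step 1 — Convert each phasor to rectangular form:
  V1 = 120·(cos(61.8°) + j·sin(61.8°)) = 56.71 + j105.8 V
  V2 = 24·(cos(127.6°) + j·sin(127.6°)) = -14.64 + j19.01 V
Step 2 — Sum components: V_total = 42.06 + j124.8 V.
Step 3 — Convert to polar: |V_total| = 131.7 V, ∠V_total = 71.4°.

V_total = 131.7∠71.4° V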